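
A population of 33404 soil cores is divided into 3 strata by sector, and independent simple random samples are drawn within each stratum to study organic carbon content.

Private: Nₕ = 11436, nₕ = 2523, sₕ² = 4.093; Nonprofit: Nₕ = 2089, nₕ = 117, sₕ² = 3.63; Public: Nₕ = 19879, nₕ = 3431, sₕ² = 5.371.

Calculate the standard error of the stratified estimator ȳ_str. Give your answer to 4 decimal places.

Var(ȳ_str) = Σₕ Wₕ²(1 − fₕ)sₕ²/nₕ with Wₕ = Nₕ/N, N = 33404.
Private: Wₕ = 0.34235421; term = 0.34235421²·(1 − 0.22061910)·4.093/2523 = 1.4819229 × 10^-4.
Nonprofit: Wₕ = 0.06253742; term = 0.06253742²·(1 − 0.05600766)·3.63/117 = 1.1454316 × 10^-4.
Public: Wₕ = 0.59510837; term = 0.59510837²·(1 − 0.17259419)·5.371/3431 = 4.587173 × 10^-4.
Sum = 7.2145275 × 10^-4.
SE = √(7.2145275 × 10^-4) = 0.0269.

0.0269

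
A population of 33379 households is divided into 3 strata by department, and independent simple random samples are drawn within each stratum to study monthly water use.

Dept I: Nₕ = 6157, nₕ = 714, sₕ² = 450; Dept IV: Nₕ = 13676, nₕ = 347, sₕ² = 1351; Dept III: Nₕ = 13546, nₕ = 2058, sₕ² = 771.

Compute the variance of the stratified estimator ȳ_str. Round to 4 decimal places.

Var(ȳ_str) = Σₕ Wₕ²(1 − fₕ)sₕ²/nₕ with Wₕ = Nₕ/N, N = 33379.
Dept I: Wₕ = 0.18445729; term = 0.18445729²·(1 − 0.11596557)·450/714 = 0.018957242.
Dept IV: Wₕ = 0.40971869; term = 0.40971869²·(1 − 0.02537292)·1351/347 = 0.63699481.
Dept III: Wₕ = 0.40582402; term = 0.40582402²·(1 − 0.15192677)·771/2058 = 0.052326039.
Sum = 0.70827809.

0.7083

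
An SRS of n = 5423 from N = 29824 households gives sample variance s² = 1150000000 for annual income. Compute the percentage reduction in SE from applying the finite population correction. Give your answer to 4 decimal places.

f = n/N = 5423/29824 = 0.18183342.
SE_no-fpc = √(s²/n) = 460.49945; SE_fpc = √((1−f)s²/n) = 416.53355.
Ratio = √(1−f) = 0.90452561. Reduction = 100·(1 − 0.90452561) = 9.5474%.

9.5474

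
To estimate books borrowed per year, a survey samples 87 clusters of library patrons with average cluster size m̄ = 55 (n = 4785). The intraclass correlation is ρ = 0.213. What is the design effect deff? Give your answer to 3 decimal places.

12.502

deff = 1 + (55 − 1)·0.213 = 1 + 11.502 = 12.502.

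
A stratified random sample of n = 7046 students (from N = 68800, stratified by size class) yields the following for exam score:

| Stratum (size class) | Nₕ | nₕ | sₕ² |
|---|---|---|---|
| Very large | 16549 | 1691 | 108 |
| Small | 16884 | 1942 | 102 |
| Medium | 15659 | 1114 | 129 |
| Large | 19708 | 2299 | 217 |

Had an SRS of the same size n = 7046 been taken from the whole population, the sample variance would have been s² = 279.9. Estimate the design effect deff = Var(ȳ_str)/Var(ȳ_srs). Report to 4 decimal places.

Var(ȳ_str) = Σ Wₕ²(1−fₕ)sₕ²/nₕ with Wₕ = Nₕ/68800:
  Very large: (16549/68800)²·(1−1691/16549)·108/1691 = 0.0033176868
  Small: (16884/68800)²·(1−1942/16884)·102/1942 = 0.0027993561
  Medium: (15659/68800)²·(1−1114/15659)·129/1114 = 0.0055719267
  Large: (19708/68800)²·(1−2299/19708)·217/2299 = 0.0068416407
  → Var(ȳ_str) = 0.01853061.
Var(ȳ_srs) = (1 − 7046/68800)·279.9/7046 = 0.035656353.
deff = 0.01853061 / 0.035656353 = 0.5197.

0.5197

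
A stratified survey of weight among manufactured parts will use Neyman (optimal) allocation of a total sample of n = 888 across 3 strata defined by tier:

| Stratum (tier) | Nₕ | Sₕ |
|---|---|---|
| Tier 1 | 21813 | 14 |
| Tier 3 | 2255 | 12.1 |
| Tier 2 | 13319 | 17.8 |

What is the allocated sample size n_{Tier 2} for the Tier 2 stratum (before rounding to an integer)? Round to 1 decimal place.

Neyman allocation: nₕ = n·NₕSₕ / Σⱼ NⱼSⱼ.
Σ NⱼSⱼ = 21813·14 + 2255·12.1 + 13319·17.8 = 569745.7.
n_{Tier 2} = 888·13319·17.8 / 569745.7 = 369.5.

369.5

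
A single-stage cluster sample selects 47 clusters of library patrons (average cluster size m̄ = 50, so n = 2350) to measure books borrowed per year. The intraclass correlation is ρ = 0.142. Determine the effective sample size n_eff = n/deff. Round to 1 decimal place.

deff = 1 + (50 − 1)·0.142 = 1 + 6.958 = 7.958.
n_eff = 2350 / 7.958 = 295.3.

295.3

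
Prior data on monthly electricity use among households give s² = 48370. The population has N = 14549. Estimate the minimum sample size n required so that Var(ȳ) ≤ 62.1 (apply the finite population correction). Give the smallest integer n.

Without fpc, n₀ = s²/D = 48370/62.1 = 778.9050.
With fpc, (1 − n/N)·s²/n ≤ D requires n ≥ n₀/(1 + n₀/N) = 778.9050/(1 + 778.9050/14549) = 739.3241.
Rounding up, n = 740.

740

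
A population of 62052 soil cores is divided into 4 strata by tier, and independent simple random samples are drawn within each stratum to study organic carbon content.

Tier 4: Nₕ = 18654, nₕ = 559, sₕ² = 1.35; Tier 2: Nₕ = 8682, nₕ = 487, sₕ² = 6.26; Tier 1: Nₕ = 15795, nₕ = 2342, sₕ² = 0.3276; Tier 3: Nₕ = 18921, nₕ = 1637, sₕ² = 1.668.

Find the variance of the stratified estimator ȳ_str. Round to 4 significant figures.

Var(ȳ_str) = Σₕ Wₕ²(1 − fₕ)sₕ²/nₕ with Wₕ = Nₕ/N, N = 62052.
Tier 4: Wₕ = 0.30061884; term = 0.30061884²·(1 − 0.02996676)·1.35/559 = 2.117098 × 10^-4.
Tier 2: Wₕ = 0.13991491; term = 0.13991491²·(1 − 0.05609307)·6.26/487 = 2.3752129 × 10^-4.
Tier 1: Wₕ = 0.25454458; term = 0.25454458²·(1 − 0.14827477)·0.3276/2342 = 7.7194118 × 10^-6.
Tier 3: Wₕ = 0.30492168; term = 0.30492168²·(1 − 0.08651763)·1.668/1637 = 8.6541445 × 10^-5.
Sum = 5.4349195 × 10^-4.

5.435 × 10^-4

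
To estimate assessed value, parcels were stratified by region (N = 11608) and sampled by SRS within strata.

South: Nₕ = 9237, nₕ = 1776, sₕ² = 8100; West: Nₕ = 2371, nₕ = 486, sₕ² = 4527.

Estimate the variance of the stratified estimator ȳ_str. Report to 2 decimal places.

Var(ȳ_str) = Σₕ Wₕ²(1 − fₕ)sₕ²/nₕ with Wₕ = Nₕ/N, N = 11608.
South: Wₕ = 0.79574431; term = 0.79574431²·(1 − 0.19227022)·8100/1776 = 2.3326804.
West: Wₕ = 0.20425569; term = 0.20425569²·(1 − 0.20497680)·4527/486 = 0.30896006.
Sum = 2.6416405.

2.64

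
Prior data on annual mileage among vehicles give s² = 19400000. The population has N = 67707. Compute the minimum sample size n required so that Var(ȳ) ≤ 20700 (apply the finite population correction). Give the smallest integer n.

925

Without fpc, n₀ = s²/D = 19400000/20700 = 937.1981.
With fpc, (1 − n/N)·s²/n ≤ D requires n ≥ n₀/(1 + n₀/N) = 937.1981/(1 + 937.1981/67707) = 924.4025.
Rounding up, n = 925.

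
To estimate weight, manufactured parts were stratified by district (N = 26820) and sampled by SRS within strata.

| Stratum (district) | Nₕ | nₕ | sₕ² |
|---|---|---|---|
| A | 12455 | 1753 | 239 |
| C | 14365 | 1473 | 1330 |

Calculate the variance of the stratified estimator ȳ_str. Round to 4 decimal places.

Var(ȳ_str) = Σₕ Wₕ²(1 − fₕ)sₕ²/nₕ with Wₕ = Nₕ/N, N = 26820.
A: Wₕ = 0.46439224; term = 0.46439224²·(1 − 0.14074669)·239/1753 = 0.025264291.
C: Wₕ = 0.53560776; term = 0.53560776²·(1 − 0.10254090)·1330/1473 = 0.23246484.
Sum = 0.25772913.

0.2577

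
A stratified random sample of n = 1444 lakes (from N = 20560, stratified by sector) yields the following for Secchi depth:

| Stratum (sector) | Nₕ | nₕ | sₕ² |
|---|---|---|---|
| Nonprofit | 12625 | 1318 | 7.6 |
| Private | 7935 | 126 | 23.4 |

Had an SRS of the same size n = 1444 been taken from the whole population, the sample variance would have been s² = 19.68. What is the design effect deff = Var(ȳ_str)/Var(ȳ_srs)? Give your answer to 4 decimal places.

Var(ȳ_str) = Σ Wₕ²(1−fₕ)sₕ²/nₕ with Wₕ = Nₕ/20560:
  Nonprofit: (12625/20560)²·(1−1318/12625)·7.6/1318 = 0.0019472905
  Private: (7935/20560)²·(1−126/7935)·23.4/126 = 0.027223342
  → Var(ȳ_str) = 0.029170633.
Var(ȳ_srs) = (1 − 1444/20560)·19.68/1444 = 0.01267161.
deff = 0.029170633 / 0.01267161 = 2.3020.

2.3020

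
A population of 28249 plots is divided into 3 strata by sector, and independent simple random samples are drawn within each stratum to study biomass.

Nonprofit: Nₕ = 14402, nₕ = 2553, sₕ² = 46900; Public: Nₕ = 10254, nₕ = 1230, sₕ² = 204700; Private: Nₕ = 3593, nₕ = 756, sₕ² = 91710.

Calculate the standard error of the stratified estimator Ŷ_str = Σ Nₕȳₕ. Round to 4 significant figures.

140600

Var(Ŷ_str) = Σₕ Nₕ²(1 − fₕ)sₕ²/nₕ.
Nonprofit: 14402²·(1 − 2553/14402)·46900/2553 = 3.1349205 × 10^9.
Public: 10254²·(1 − 1230/10254)·204700/1230 = 1.5399447 × 10^10.
Private: 3593²·(1 − 756/3593)·91710/756 = 1.2365493 × 10^9.
Sum = 1.9770917 × 10^10.
SE = √(1.9770917 × 10^10) = 140600.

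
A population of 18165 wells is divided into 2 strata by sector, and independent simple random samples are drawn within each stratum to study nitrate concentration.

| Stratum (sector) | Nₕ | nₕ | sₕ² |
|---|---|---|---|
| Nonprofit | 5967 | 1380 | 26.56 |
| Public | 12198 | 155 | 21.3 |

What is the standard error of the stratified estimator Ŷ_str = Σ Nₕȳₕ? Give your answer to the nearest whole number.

Var(Ŷ_str) = Σₕ Nₕ²(1 − fₕ)sₕ²/nₕ.
Nonprofit: 5967²·(1 − 1380/5967)·26.56/1380 = 526785.44.
Public: 12198²·(1 − 155/12198)·21.3/155 = 2.0186974 × 10^7.
Sum = 2.0713759 × 10^7.
SE = √(2.0713759 × 10^7) = 4551.

4551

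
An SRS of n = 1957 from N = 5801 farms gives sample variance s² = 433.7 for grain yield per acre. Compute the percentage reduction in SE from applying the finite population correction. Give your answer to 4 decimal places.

18.5970

f = n/N = 1957/5801 = 0.33735563.
SE_no-fpc = √(s²/n) = 0.47075972; SE_fpc = √((1−f)s²/n) = 0.3832124.
Ratio = √(1−f) = 0.81402971. Reduction = 100·(1 − 0.81402971) = 18.5970%.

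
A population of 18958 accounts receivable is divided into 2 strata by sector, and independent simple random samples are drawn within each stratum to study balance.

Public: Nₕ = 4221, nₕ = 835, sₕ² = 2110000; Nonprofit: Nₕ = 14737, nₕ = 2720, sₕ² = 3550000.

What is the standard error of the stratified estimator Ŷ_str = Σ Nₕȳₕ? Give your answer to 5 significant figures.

516960

Var(Ŷ_str) = Σₕ Nₕ²(1 − fₕ)sₕ²/nₕ.
Public: 4221²·(1 − 835/4221)·2110000/835 = 3.6115887 × 10^10.
Nonprofit: 14737²·(1 − 2720/14737)·3550000/2720 = 2.311344 × 10^11.
Sum = 2.6725029 × 10^11.
SE = √(2.6725029 × 10^11) = 516960.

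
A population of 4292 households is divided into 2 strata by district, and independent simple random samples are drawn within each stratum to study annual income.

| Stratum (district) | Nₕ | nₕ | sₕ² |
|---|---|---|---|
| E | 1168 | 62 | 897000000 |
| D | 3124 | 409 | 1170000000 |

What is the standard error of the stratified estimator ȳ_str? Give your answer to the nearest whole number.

1527

Var(ȳ_str) = Σₕ Wₕ²(1 − fₕ)sₕ²/nₕ with Wₕ = Nₕ/N, N = 4292.
E: Wₕ = 0.27213420; term = 0.27213420²·(1 − 0.05308219)·897000000/62 = 1.0145636 × 10^6.
D: Wₕ = 0.72786580; term = 0.72786580²·(1 − 0.13092190)·1170000000/409 = 1.3171159 × 10^6.
Sum = 2.3316795 × 10^6.
SE = √(2.3316795 × 10^6) = 1527.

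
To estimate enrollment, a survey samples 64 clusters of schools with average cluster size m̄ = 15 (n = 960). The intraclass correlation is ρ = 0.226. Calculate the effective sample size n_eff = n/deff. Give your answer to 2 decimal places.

deff = 1 + (15 − 1)·0.226 = 1 + 3.164 = 4.164.
n_eff = 960 / 4.164 = 230.55.

230.55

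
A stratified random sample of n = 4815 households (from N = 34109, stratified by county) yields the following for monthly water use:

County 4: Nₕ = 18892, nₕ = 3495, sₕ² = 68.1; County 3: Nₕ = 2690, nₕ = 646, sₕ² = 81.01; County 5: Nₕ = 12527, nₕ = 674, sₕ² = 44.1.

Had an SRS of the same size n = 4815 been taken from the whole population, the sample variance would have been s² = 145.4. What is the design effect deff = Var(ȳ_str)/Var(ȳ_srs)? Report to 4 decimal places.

0.5327

Var(ȳ_str) = Σ Wₕ²(1−fₕ)sₕ²/nₕ with Wₕ = Nₕ/34109:
  County 4: (18892/34109)²·(1−3495/18892)·68.1/3495 = 0.0048716492
  County 3: (2690/34109)²·(1−646/2690)·81.01/646 = 5.9265413 × 10^-4
  County 5: (12527/34109)²·(1−674/12527)·44.1/674 = 0.0083505692
  → Var(ȳ_str) = 0.013814873.
Var(ȳ_srs) = (1 − 4815/34109)·145.4/4815 = 0.025934496.
deff = 0.013814873 / 0.025934496 = 0.5327.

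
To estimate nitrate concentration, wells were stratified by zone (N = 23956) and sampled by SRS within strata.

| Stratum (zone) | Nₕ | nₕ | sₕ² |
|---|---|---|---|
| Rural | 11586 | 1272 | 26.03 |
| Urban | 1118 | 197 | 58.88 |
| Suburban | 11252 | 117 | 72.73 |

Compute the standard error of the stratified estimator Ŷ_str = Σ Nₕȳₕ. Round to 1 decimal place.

8979.8

Var(Ŷ_str) = Σₕ Nₕ²(1 − fₕ)sₕ²/nₕ.
Rural: 11586²·(1 − 1272/11586)·26.03/1272 = 2.4453876 × 10^6.
Urban: 1118²·(1 − 197/1118)·58.88/197 = 307753.51.
Suburban: 11252²·(1 − 117/11252)·72.73/117 = 7.7883896 × 10^7.
Sum = 8.0637037 × 10^7.
SE = √(8.0637037 × 10^7) = 8979.8.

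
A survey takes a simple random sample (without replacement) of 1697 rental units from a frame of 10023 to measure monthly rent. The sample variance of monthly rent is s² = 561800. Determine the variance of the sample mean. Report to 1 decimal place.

275.0

Under SRS without replacement, Var(ȳ) = (1 − f)·s²/n with f = n/N = 1697/10023 = 0.16931059.
Var(ȳ) = (1 − 0.16931059)·561800/1697 = 0.83068941·331.0548 = 275.00372.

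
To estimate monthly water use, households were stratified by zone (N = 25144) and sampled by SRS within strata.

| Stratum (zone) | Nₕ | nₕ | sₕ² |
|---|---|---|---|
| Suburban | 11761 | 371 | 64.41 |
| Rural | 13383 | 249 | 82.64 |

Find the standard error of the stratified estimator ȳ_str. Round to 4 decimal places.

Var(ȳ_str) = Σₕ Wₕ²(1 − fₕ)sₕ²/nₕ with Wₕ = Nₕ/N, N = 25144.
Suburban: Wₕ = 0.46774578; term = 0.46774578²·(1 − 0.03154494)·64.41/371 = 0.036785666.
Rural: Wₕ = 0.53225422; term = 0.53225422²·(1 − 0.01860569)·82.64/249 = 0.092272591.
Sum = 0.12905826.
SE = √(0.12905826) = 0.3592.

0.3592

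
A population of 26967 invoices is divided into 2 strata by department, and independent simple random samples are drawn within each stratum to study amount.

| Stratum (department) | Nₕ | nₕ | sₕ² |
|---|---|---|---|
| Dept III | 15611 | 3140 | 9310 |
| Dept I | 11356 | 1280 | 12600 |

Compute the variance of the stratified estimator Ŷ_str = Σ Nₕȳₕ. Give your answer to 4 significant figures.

Var(Ŷ_str) = Σₕ Nₕ²(1 − fₕ)sₕ²/nₕ.
Dept III: 15611²·(1 − 3140/15611)·9310/3140 = 5.7723418 × 10^8.
Dept I: 11356²·(1 − 1280/11356)·12600/1280 = 1.126352 × 10^9.
Sum = 1.7035862 × 10^9.

1.704 × 10^9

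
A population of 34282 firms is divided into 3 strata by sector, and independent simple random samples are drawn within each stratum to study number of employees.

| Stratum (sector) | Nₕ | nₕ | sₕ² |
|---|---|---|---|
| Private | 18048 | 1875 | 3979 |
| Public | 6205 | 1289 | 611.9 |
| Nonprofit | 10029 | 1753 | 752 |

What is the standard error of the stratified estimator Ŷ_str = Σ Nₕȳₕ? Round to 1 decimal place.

25875.0

Var(Ŷ_str) = Σₕ Nₕ²(1 − fₕ)sₕ²/nₕ.
Private: 18048²·(1 − 1875/18048)·3979/1875 = 6.1943014 × 10^8.
Public: 6205²·(1 − 1289/6205)·611.9/1289 = 1.4480421 × 10^7.
Nonprofit: 10029²·(1 − 1753/10029)·752/1753 = 3.560525 × 10^7.
Sum = 6.6951581 × 10^8.
SE = √(6.6951581 × 10^8) = 25875.0.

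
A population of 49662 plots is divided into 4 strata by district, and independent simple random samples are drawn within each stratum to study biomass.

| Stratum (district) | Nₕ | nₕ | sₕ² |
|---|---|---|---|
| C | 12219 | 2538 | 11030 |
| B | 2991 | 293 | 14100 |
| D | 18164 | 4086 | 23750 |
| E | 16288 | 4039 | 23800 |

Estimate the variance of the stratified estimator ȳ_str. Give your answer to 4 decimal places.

1.4452

Var(ȳ_str) = Σₕ Wₕ²(1 − fₕ)sₕ²/nₕ with Wₕ = Nₕ/N, N = 49662.
C: Wₕ = 0.24604325; term = 0.24604325²·(1 − 0.20770931)·11030/2538 = 0.20844495.
B: Wₕ = 0.06022714; term = 0.06022714²·(1 − 0.09796055)·14100/293 = 0.15745681.
D: Wₕ = 0.36575249; term = 0.36575249²·(1 − 0.22495045)·23750/4086 = 0.60265574.
E: Wₕ = 0.32797713; term = 0.32797713²·(1 − 0.24797397)·23800/4039 = 0.47667578.
Sum = 1.4452333.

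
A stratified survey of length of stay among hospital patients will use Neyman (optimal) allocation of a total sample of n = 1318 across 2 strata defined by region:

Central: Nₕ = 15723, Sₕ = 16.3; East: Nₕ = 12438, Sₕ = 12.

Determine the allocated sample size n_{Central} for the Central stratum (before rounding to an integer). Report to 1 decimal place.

832.9

Neyman allocation: nₕ = n·NₕSₕ / Σⱼ NⱼSⱼ.
Σ NⱼSⱼ = 15723·16.3 + 12438·12 = 405540.9.
n_{Central} = 1318·15723·16.3 / 405540.9 = 832.9.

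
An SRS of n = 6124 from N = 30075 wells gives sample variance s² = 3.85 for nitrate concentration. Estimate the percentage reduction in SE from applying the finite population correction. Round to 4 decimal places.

f = n/N = 6124/30075 = 0.20362427.
SE_no-fpc = √(s²/n) = 0.025073374; SE_fpc = √((1−f)s²/n) = 0.02237545.
Ratio = √(1−f) = 0.89239886. Reduction = 100·(1 − 0.89239886) = 10.7601%.

10.7601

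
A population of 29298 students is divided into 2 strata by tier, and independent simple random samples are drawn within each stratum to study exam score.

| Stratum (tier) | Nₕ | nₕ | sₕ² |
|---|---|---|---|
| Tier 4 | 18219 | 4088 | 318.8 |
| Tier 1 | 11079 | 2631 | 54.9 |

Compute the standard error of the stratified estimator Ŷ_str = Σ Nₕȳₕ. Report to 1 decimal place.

Var(Ŷ_str) = Σₕ Nₕ²(1 − fₕ)sₕ²/nₕ.
Tier 4: 18219²·(1 − 4088/18219)·318.8/4088 = 2.0077279 × 10^7.
Tier 1: 11079²·(1 − 2631/11079)·54.9/2631 = 1.9530167 × 10^6.
Sum = 2.2030296 × 10^7.
SE = √(2.2030296 × 10^7) = 4693.6.

4693.6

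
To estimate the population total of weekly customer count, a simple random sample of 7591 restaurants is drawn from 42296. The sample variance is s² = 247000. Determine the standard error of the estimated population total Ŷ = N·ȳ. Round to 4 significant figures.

Var(Ŷ) = N²·Var(ȳ) = N²·(1 − n/N)·s²/n.
f = 7591/42296 = 0.17947324; Var(ȳ) = 0.82052676·247000/7591 = 26.698737.
Var(Ŷ) = 42296² · 26.698737 = 4.7762749 × 10^10.
SE(Ŷ) = √(4.7762749 × 10^10) = 218500.

218500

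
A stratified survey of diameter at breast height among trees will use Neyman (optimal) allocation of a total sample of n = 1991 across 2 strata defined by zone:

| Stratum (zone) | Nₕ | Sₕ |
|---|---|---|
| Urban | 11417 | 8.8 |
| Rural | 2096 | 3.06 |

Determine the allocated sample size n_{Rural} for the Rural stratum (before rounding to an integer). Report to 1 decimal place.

Neyman allocation: nₕ = n·NₕSₕ / Σⱼ NⱼSⱼ.
Σ NⱼSⱼ = 11417·8.8 + 2096·3.06 = 106883.36.
n_{Rural} = 1991·2096·3.06 / 106883.36 = 119.5.

119.5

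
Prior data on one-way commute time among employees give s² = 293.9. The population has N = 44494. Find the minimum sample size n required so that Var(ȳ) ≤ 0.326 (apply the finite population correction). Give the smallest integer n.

884

Without fpc, n₀ = s²/D = 293.9/0.326 = 901.5337.
With fpc, (1 − n/N)·s²/n ≤ D requires n ≥ n₀/(1 + n₀/N) = 901.5337/(1 + 901.5337/44494) = 883.6297.
Rounding up, n = 884.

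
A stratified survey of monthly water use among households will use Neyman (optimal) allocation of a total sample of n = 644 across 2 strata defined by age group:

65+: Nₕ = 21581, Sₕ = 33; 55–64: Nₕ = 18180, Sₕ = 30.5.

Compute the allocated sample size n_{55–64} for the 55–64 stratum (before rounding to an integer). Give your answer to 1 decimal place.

Neyman allocation: nₕ = n·NₕSₕ / Σⱼ NⱼSⱼ.
Σ NⱼSⱼ = 21581·33 + 18180·30.5 = 1.266663 × 10^6.
n_{55–64} = 644·18180·30.5 / (1.266663 × 10^6) = 281.9.

281.9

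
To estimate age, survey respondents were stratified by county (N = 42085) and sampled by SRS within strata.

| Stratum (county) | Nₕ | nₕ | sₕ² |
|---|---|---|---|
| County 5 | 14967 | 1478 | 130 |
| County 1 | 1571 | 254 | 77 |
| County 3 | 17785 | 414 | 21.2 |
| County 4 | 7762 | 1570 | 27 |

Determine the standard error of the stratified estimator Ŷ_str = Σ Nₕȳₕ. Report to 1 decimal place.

Var(Ŷ_str) = Σₕ Nₕ²(1 − fₕ)sₕ²/nₕ.
County 5: 14967²·(1 − 1478/14967)·130/1478 = 1.7757566 × 10^7.
County 1: 1571²·(1 − 254/1571)·77/254 = 627218.66.
County 3: 17785²·(1 − 414/17785)·21.2/414 = 1.5820282 × 10^7.
County 4: 7762²·(1 − 1570/7762)·27/1570 = 826549.18.
Sum = 3.5031616 × 10^7.
SE = √(3.5031616 × 10^7) = 5918.8.

5918.8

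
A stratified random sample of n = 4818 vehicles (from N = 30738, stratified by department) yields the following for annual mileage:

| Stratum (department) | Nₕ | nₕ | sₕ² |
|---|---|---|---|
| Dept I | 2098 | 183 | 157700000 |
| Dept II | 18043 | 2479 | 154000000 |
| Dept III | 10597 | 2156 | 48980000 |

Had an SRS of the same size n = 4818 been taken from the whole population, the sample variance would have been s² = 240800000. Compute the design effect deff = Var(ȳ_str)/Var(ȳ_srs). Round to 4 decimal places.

0.5761

Var(ȳ_str) = Σ Wₕ²(1−fₕ)sₕ²/nₕ with Wₕ = Nₕ/30738:
  Dept I: (2098/30738)²·(1−183/2098)·157700000/183 = 3664.4066
  Dept II: (18043/30738)²·(1−2479/18043)·154000000/2479 = 18463.879
  Dept III: (10597/30738)²·(1−2156/10597)·48980000/2156 = 2150.7783
  → Var(ȳ_str) = 24279.064.
Var(ȳ_srs) = (1 − 4818/30738)·240800000/4818 = 42145.293.
deff = 24279.064 / 42145.293 = 0.5761.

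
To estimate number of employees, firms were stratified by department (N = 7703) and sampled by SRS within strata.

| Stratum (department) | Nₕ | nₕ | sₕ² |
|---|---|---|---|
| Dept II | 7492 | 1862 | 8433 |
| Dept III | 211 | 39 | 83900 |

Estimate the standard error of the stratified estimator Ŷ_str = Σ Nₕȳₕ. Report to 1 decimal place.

Var(Ŷ_str) = Σₕ Nₕ²(1 − fₕ)sₕ²/nₕ.
Dept II: 7492²·(1 − 1862/7492)·8433/1862 = 1.9103308 × 10^8.
Dept III: 211²·(1 − 39/211)·83900/39 = 7.8074328 × 10^7.
Sum = 2.6910741 × 10^8.
SE = √(2.6910741 × 10^8) = 16404.5.

16404.5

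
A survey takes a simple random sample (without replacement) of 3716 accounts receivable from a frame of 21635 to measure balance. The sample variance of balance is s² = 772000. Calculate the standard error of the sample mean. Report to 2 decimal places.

Under SRS without replacement, Var(ȳ) = (1 − f)·s²/n with f = n/N = 3716/21635 = 0.17175872.
Var(ȳ) = (1 − 0.17175872)·772000/3716 = 0.82824128·207.75027 = 172.06735.
SE(ȳ) = √(172.06735) = 13.12.

13.12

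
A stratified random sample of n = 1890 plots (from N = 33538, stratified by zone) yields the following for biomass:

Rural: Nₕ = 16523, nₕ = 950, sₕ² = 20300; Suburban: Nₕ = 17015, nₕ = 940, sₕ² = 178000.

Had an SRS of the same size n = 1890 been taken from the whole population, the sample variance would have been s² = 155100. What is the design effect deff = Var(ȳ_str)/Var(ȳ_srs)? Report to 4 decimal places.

0.6577

Var(ȳ_str) = Σ Wₕ²(1−fₕ)sₕ²/nₕ with Wₕ = Nₕ/33538:
  Rural: (16523/33538)²·(1−950/16523)·20300/950 = 4.8883163
  Suburban: (17015/33538)²·(1−940/17015)·178000/940 = 46.046939
  → Var(ȳ_str) = 50.935255.
Var(ȳ_srs) = (1 − 1890/33538)·155100/1890 = 77.438887.
deff = 50.935255 / 77.438887 = 0.6577.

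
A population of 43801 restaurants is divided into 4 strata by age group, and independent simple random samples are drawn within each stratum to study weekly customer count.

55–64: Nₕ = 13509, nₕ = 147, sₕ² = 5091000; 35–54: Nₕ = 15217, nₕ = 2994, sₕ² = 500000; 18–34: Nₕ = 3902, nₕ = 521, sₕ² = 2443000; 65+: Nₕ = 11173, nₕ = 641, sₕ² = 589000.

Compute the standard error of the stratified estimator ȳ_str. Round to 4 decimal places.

57.9936

Var(ȳ_str) = Σₕ Wₕ²(1 − fₕ)sₕ²/nₕ with Wₕ = Nₕ/N, N = 43801.
55–64: Wₕ = 0.30841762; term = 0.30841762²·(1 − 0.01088163)·5091000/147 = 3258.4599.
35–54: Wₕ = 0.34741216; term = 0.34741216²·(1 − 0.19675363)·500000/2994 = 16.190379.
18–34: Wₕ = 0.08908472; term = 0.08908472²·(1 − 0.13352127)·2443000/521 = 32.24409.
65+: Wₕ = 0.25508550; term = 0.25508550²·(1 − 0.05737045)·589000/641 = 56.359854.
Sum = 3363.2542.
SE = √(3363.2542) = 57.9936.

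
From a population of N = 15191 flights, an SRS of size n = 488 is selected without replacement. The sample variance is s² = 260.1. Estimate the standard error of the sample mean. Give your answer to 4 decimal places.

0.7182

Under SRS without replacement, Var(ȳ) = (1 − f)·s²/n with f = n/N = 488/15191 = 0.03212428.
Var(ȳ) = (1 − 0.03212428)·260.1/488 = 0.96787572·0.5329918 = 0.51586982.
SE(ȳ) = √(0.51586982) = 0.7182.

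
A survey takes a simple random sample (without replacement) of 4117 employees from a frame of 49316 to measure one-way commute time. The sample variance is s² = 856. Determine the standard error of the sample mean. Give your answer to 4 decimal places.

0.4365

Under SRS without replacement, Var(ȳ) = (1 − f)·s²/n with f = n/N = 4117/49316 = 0.08348203.
Var(ȳ) = (1 − 0.08348203)·856/4117 = 0.91651797·0.20791839 = 0.19056094.
SE(ȳ) = √(0.19056094) = 0.4365.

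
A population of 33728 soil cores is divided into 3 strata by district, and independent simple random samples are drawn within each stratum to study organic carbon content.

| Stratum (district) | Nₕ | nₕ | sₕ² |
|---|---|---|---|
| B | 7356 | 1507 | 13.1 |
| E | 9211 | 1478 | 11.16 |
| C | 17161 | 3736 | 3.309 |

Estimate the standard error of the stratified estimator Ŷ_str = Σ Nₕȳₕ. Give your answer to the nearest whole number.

1056

Var(Ŷ_str) = Σₕ Nₕ²(1 − fₕ)sₕ²/nₕ.
B: 7356²·(1 − 1507/7356)·13.1/1507 = 374008.42.
E: 9211²·(1 − 1478/9211)·11.16/1478 = 537829.42.
C: 17161²·(1 − 3736/17161)·3.309/3736 = 204054.79.
Sum = 1.1158926 × 10^6.
SE = √(1.1158926 × 10^6) = 1056.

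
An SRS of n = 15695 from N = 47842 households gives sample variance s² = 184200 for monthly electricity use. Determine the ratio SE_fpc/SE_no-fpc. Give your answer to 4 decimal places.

0.8197

f = n/N = 15695/47842 = 0.32805903.
SE_no-fpc = √(s²/n) = 3.4258169; SE_fpc = √((1−f)s²/n) = 2.8082109.
Ratio = √(1−f) = 0.81972006.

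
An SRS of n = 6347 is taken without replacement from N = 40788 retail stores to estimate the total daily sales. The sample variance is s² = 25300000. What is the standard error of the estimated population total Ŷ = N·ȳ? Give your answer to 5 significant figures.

2.3664 × 10^6

Var(Ŷ) = N²·Var(ȳ) = N²·(1 − n/N)·s²/n.
f = 6347/40788 = 0.15560949; Var(ȳ) = 0.84439051·25300000/6347 = 3365.8547.
Var(Ŷ) = 40788² · 3365.8547 = 5.599641 × 10^12.
SE(Ŷ) = √(5.599641 × 10^12) = 2.3664 × 10^6.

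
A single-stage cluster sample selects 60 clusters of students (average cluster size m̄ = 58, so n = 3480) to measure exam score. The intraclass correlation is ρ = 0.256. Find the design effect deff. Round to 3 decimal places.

deff = 1 + (58 − 1)·0.256 = 1 + 14.592 = 15.592.

15.592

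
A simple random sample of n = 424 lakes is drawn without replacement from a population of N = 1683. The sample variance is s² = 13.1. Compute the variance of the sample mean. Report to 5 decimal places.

0.02311

Under SRS without replacement, Var(ȳ) = (1 − f)·s²/n with f = n/N = 424/1683 = 0.25193108.
Var(ȳ) = (1 − 0.25193108)·13.1/424 = 0.74806892·0.030896226 = 0.023112507.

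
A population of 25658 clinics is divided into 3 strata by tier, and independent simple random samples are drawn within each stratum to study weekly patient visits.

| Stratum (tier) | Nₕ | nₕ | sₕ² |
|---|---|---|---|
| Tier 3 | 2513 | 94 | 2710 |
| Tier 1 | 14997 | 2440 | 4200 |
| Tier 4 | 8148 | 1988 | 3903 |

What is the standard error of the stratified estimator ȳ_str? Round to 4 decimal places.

0.9530

Var(ȳ_str) = Σₕ Wₕ²(1 − fₕ)sₕ²/nₕ with Wₕ = Nₕ/N, N = 25658.
Tier 3: Wₕ = 0.09794216; term = 0.09794216²·(1 − 0.03740549)·2710/94 = 0.26620989.
Tier 1: Wₕ = 0.58449606; term = 0.58449606²·(1 − 0.16269921)·4200/2440 = 0.49238424.
Tier 4: Wₕ = 0.31756177; term = 0.31756177²·(1 − 0.24398625)·3903/1988 = 0.14968156.
Sum = 0.90827569.
SE = √(0.90827569) = 0.9530.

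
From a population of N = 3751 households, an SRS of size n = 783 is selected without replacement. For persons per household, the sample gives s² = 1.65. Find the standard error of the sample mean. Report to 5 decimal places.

0.04083

Under SRS without replacement, Var(ȳ) = (1 − f)·s²/n with f = n/N = 783/3751 = 0.20874433.
Var(ȳ) = (1 − 0.20874433)·1.65/783 = 0.79125567·0.0021072797 = 0.001667397.
SE(ȳ) = √(0.001667397) = 0.04083.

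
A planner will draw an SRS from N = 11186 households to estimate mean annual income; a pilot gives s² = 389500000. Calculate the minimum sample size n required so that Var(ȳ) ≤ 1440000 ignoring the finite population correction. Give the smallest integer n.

271

Without fpc, n₀ = s²/D = 389500000/1440000 = 270.4861.
Rounding up, n = 271.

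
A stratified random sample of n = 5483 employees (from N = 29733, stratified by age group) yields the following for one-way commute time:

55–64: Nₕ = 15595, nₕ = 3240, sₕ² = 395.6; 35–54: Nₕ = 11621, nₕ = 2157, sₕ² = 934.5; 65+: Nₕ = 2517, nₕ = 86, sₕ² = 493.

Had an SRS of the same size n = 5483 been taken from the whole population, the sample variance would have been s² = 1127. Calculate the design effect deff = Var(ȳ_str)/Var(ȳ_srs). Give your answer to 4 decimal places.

Var(ȳ_str) = Σ Wₕ²(1−fₕ)sₕ²/nₕ with Wₕ = Nₕ/29733:
  55–64: (15595/29733)²·(1−3240/15595)·395.6/3240 = 0.026611046
  35–54: (11621/29733)²·(1−2157/11621)·934.5/2157 = 0.053897663
  65+: (2517/29733)²·(1−86/2517)·493/86 = 0.039677032
  → Var(ȳ_str) = 0.12018574.
Var(ȳ_srs) = (1 − 5483/29733)·1127/5483 = 0.1676404.
deff = 0.12018574 / 0.1676404 = 0.7169.

0.7169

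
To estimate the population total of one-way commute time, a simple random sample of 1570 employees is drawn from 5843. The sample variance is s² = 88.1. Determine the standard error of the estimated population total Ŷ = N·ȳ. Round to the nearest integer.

Var(Ŷ) = N²·Var(ȳ) = N²·(1 − n/N)·s²/n.
f = 1570/5843 = 0.26869759; Var(ȳ) = 0.73130241·88.1/1570 = 0.041036779.
Var(Ŷ) = 5843² · 0.041036779 = 1.4010223 × 10^6.
SE(Ŷ) = √(1.4010223 × 10^6) = 1184.

1184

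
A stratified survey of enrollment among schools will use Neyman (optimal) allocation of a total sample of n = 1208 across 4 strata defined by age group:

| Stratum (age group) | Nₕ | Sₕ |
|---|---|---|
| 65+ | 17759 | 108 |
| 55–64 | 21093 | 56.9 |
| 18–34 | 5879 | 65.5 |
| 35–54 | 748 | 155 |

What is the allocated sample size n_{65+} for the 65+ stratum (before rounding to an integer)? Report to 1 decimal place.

640.2

Neyman allocation: nₕ = n·NₕSₕ / Σⱼ NⱼSⱼ.
Σ NⱼSⱼ = 17759·108 + 21093·56.9 + 5879·65.5 + 748·155 = 3.6191782 × 10^6.
n_{65+} = 1208·17759·108 / (3.6191782 × 10^6) = 640.2.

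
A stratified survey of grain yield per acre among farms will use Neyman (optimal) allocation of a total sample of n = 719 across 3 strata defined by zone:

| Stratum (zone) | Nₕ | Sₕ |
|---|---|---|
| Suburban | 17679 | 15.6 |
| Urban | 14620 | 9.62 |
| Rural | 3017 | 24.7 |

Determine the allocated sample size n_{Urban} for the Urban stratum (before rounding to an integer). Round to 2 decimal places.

Neyman allocation: nₕ = n·NₕSₕ / Σⱼ NⱼSⱼ.
Σ NⱼSⱼ = 17679·15.6 + 14620·9.62 + 3017·24.7 = 490956.7.
n_{Urban} = 719·14620·9.62 / 490956.7 = 205.97.

205.97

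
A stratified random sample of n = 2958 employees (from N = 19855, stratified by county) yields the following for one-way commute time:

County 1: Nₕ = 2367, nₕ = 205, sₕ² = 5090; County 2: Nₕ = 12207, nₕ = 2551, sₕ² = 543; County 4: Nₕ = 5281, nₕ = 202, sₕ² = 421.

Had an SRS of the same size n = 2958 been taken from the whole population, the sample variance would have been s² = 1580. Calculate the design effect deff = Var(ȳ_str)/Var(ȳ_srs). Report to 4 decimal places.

Var(ȳ_str) = Σ Wₕ²(1−fₕ)sₕ²/nₕ with Wₕ = Nₕ/19855:
  County 1: (2367/19855)²·(1−205/2367)·5090/205 = 0.3223132
  County 2: (12207/19855)²·(1−2551/12207)·543/2551 = 0.063643754
  County 4: (5281/19855)²·(1−202/5281)·421/202 = 0.14180297
  → Var(ȳ_str) = 0.52775992.
Var(ȳ_srs) = (1 − 2958/19855)·1580/2958 = 0.45456776.
deff = 0.52775992 / 0.45456776 = 1.1610.

1.1610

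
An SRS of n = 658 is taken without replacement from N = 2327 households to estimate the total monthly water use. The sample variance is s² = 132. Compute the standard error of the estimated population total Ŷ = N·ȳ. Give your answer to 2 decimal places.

882.67

Var(Ŷ) = N²·Var(ȳ) = N²·(1 − n/N)·s²/n.
f = 658/2327 = 0.28276751; Var(ȳ) = 0.71723249·132/658 = 0.14388251.
Var(Ŷ) = 2327² · 0.14388251 = 779113.58.
SE(Ŷ) = √(779113.58) = 882.67.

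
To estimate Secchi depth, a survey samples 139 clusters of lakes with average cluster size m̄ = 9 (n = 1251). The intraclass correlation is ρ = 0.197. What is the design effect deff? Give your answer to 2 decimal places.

deff = 1 + (9 − 1)·0.197 = 1 + 1.576 = 2.576.

2.58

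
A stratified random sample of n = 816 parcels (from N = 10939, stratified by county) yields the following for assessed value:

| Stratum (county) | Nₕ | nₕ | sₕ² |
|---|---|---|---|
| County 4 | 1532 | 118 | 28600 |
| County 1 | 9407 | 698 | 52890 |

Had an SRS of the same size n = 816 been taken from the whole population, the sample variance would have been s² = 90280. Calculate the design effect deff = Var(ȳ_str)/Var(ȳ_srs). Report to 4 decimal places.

0.5496

Var(ȳ_str) = Σ Wₕ²(1−fₕ)sₕ²/nₕ with Wₕ = Nₕ/10939:
  County 4: (1532/10939)²·(1−118/1532)·28600/118 = 4.3877003
  County 1: (9407/10939)²·(1−698/9407)·52890/698 = 51.877894
  → Var(ȳ_str) = 56.265594.
Var(ȳ_srs) = (1 − 816/10939)·90280/816 = 102.38422.
deff = 56.265594 / 102.38422 = 0.5496.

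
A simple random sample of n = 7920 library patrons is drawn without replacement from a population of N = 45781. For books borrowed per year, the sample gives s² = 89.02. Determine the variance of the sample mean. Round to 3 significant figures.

Under SRS without replacement, Var(ȳ) = (1 − f)·s²/n with f = n/N = 7920/45781 = 0.17299753.
Var(ȳ) = (1 − 0.17299753)·89.02/7920 = 0.82700247·0.011239899 = 0.0092954242.

0.00930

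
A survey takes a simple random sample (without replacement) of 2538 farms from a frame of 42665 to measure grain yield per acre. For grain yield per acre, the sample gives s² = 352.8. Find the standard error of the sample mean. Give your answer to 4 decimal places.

0.3616

Under SRS without replacement, Var(ȳ) = (1 − f)·s²/n with f = n/N = 2538/42665 = 0.05948670.
Var(ȳ) = (1 − 0.05948670)·352.8/2538 = 0.94051330·0.13900709 = 0.13073802.
SE(ȳ) = √(0.13073802) = 0.3616.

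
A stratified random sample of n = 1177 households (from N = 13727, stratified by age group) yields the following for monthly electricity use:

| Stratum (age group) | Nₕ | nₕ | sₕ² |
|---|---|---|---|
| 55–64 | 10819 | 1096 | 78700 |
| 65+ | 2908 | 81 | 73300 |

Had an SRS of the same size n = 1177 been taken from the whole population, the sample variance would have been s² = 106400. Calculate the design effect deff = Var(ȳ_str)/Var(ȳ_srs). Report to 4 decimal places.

Var(ȳ_str) = Σ Wₕ²(1−fₕ)sₕ²/nₕ with Wₕ = Nₕ/13727:
  55–64: (10819/13727)²·(1−1096/10819)·78700/1096 = 40.086701
  65+: (2908/13727)²·(1−81/2908)·73300/81 = 39.480978
  → Var(ȳ_str) = 79.567679.
Var(ȳ_srs) = (1 − 1177/13727)·106400/1177 = 82.648173.
deff = 79.567679 / 82.648173 = 0.9627.

0.9627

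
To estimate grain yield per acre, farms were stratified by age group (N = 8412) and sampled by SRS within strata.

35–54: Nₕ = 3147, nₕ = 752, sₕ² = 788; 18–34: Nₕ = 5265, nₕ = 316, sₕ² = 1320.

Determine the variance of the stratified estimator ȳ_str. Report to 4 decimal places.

1.6498

Var(ȳ_str) = Σₕ Wₕ²(1 − fₕ)sₕ²/nₕ with Wₕ = Nₕ/N, N = 8412.
35–54: Wₕ = 0.37410842; term = 0.37410842²·(1 − 0.23895774)·788/752 = 0.11161231.
18–34: Wₕ = 0.62589158; term = 0.62589158²·(1 − 0.06001899)·1320/316 = 1.5381693.
Sum = 1.6497816.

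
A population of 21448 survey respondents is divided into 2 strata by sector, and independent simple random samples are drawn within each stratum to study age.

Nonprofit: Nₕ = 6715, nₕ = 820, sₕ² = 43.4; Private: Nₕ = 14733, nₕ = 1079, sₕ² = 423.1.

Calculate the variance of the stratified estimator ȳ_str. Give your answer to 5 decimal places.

0.17603

Var(ȳ_str) = Σₕ Wₕ²(1 − fₕ)sₕ²/nₕ with Wₕ = Nₕ/N, N = 21448.
Nonprofit: Wₕ = 0.31308280; term = 0.31308280²·(1 − 0.12211467)·43.4/820 = 0.0045544098.
Private: Wₕ = 0.68691720; term = 0.68691720²·(1 − 0.07323695)·423.1/1079 = 0.17147431.
Sum = 0.17602872.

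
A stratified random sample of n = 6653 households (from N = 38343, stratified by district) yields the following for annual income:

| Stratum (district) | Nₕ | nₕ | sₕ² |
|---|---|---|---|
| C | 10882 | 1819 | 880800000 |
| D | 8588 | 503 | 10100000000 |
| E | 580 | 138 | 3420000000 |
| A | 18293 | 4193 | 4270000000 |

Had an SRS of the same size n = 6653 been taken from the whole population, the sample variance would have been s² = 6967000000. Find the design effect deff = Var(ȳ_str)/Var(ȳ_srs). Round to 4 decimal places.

1.3446

Var(ȳ_str) = Σ Wₕ²(1−fₕ)sₕ²/nₕ with Wₕ = Nₕ/38343:
  C: (10882/38343)²·(1−1819/10882)·880800000/1819 = 32482.775
  D: (8588/38343)²·(1−503/8588)·10100000000/503 = 948316.42
  E: (580/38343)²·(1−138/580)·3420000000/138 = 4321.4063
  A: (18293/38343)²·(1−4193/18293)·4270000000/4193 = 178663.11
  → Var(ȳ_str) = 1.1637837 × 10^6.
Var(ȳ_srs) = (1 − 6653/38343)·6967000000/6653 = 865494.75.
deff = (1.1637837 × 10^6) / 865494.75 = 1.3446.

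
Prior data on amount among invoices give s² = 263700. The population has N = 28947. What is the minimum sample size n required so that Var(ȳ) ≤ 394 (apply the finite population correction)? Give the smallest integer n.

Without fpc, n₀ = s²/D = 263700/394 = 669.2893.
With fpc, (1 − n/N)·s²/n ≤ D requires n ≥ n₀/(1 + n₀/N) = 669.2893/(1 + 669.2893/28947) = 654.1642.
Rounding up, n = 655.

655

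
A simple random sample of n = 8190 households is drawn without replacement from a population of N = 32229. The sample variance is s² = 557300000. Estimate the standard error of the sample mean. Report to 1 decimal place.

Under SRS without replacement, Var(ȳ) = (1 − f)·s²/n with f = n/N = 8190/32229 = 0.25411896.
Var(ȳ) = (1 − 0.25411896)·557300000/8190 = 0.74588104·68046.398 = 50754.518.
SE(ȳ) = √(50754.518) = 225.3.

225.3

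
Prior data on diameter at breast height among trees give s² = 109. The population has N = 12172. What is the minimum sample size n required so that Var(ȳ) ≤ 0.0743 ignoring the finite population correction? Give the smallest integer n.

1468

Without fpc, n₀ = s²/D = 109/0.0743 = 1467.0256.
Rounding up, n = 1468.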